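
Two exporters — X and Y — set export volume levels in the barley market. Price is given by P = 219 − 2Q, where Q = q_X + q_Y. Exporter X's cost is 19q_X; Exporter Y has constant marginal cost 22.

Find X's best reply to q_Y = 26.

37

Exporter X's profit: π = q_X(219 − 2(q_X + q_Y)) − 19q_X.
∂π/∂q_X = 200 − 4q_X − 2q_Y = 0, so q_X = 50 − 0.5q_Y.
At q_Y = 26: q_X = 50 − 0.5·26 = 37.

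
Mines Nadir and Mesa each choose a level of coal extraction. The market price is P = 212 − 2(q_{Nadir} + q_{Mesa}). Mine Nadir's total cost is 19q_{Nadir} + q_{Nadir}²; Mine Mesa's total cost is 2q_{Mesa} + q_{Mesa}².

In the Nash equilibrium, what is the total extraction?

50.375

Mine Nadir's profit: π = q_{Nadir}(212 − 2(q_{Nadir} + q_{Mesa})) − 19q_{Nadir} − q_{Nadir}².
∂π/∂q_{Nadir} = 193 − 6q_{Nadir} − 2q_{Mesa} = 0, so q_{Nadir} = 193/6 − (1/3)q_{Mesa}.
By the same steps for Mesa: q_{Mesa} = 35 − (1/3)q_{Nadir}.
Solving the two reaction functions simultaneously: (1 − (−1/3)(−1/3))q_{Nadir} = 193/6 − (1/3)·35, so (8/9)q_{Nadir} = 20.5 and q_{Nadir} = 23.0625.
Then q_{Mesa} = 35 − (1/3)·23.0625 = 27.3125.
Total extraction: 23.0625 + 27.3125 = 50.375.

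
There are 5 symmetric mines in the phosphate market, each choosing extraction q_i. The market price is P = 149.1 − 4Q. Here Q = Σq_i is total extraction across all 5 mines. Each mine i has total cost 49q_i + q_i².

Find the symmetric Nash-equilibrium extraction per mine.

3.85

A representative mine's profit is π_i = q_i(149.1 − 4Q) − 49q_i − q_i², with Q = q_i + Σ_{j≠i} q_j.
First-order condition: 100.1 − 10q_i − 4Σ_{j≠i} q_j = 0.
With identical mines, set every q_j = q: then 100.1 − 10q − 16q = 0, i.e. q = 100.1/26 = 3.85.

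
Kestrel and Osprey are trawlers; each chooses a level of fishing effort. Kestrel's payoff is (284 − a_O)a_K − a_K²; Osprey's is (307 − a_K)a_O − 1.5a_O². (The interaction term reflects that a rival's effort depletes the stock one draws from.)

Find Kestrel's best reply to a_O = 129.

Expanding Kestrel's payoff: 284a_K − a_Oa_K − a_K².
∂π/∂a_K = 284 − a_O − 2a_K = 0, so a_K = 142 − 0.5a_O.
At a_O = 129: a_K = 142 − 0.5·129 = 77.5.

77.5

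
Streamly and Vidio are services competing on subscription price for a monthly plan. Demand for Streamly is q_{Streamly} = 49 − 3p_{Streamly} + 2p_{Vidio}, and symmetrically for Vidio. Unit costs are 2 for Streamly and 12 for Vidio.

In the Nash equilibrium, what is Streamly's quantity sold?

Streamly's profit: π = (p_{Streamly} − 2)(49 − 3p_{Streamly} + 2p_{Vidio}).
∂π/∂p_{Streamly} = 55 − 6p_{Streamly} + 2p_{Vidio} = 0 ⇒ p_{Streamly} = 55/6 + (1/3)p_{Vidio}.
Similarly p_{Vidio} = 85/6 + (1/3)p_{Streamly}.
Substituting the second reaction function into the first: p_{Streamly} = 55/6 + (1/3)(85/6 + (1/3)p_{Streamly}), which gives (8/9)p_{Streamly} = 125/9 ⇒ p_{Streamly} = 15.625.
Then p_{Vidio} = 85/6 + (1/3)·15.625 = 19.375.
q_{Streamly} = 49 − 3·15.625 + 2·19.375 = 40.875.

40.875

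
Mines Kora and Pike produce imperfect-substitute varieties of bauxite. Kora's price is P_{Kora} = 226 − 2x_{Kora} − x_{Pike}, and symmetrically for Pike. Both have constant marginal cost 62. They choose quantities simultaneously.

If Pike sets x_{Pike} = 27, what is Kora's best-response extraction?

34.25

Mine Kora's profit: π = x_{Kora}(226 − 2x_{Kora} − x_{Pike}) − 62x_{Kora}.
∂π/∂x_{Kora} = 164 − 4x_{Kora} − x_{Pike} = 0 ⇒ x_{Kora} = 41 − 0.25x_{Pike}.
At x_{Pike} = 27: x_{Kora} = 41 − 0.25·27 = 34.25.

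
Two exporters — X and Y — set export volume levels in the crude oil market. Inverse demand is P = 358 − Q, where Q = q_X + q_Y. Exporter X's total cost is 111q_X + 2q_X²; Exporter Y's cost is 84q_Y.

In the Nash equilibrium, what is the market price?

Exporter X's profit: π = q_X(358 − (q_X + q_Y)) − 111q_X − 2q_X².
∂π/∂q_X = 247 − 6q_X − q_Y = 0, so q_X = 247/6 − (1/6)q_Y.
For Y: ∂π/∂q_Y = 274 − 2q_Y − q_X = 0 ⇒ q_Y = 137 − 0.5q_X.
Plugging q_Y into X's best response: q_X = 247/6 − (1/6)(137 − 0.5q_X) ⇒ (11/12)q_X = 55/3, so q_X = 20.
Then q_Y = 137 − 0.5·20 = 127.
Equilibrium price: P = 358 − 147 = 211.

211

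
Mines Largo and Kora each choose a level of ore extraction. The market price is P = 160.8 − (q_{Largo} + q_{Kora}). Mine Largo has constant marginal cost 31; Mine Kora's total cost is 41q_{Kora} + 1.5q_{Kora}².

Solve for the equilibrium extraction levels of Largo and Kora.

Mine Largo's profit: π = q_{Largo}(160.8 − (q_{Largo} + q_{Kora})) − 31q_{Largo}.
∂π/∂q_{Largo} = 129.8 − 2q_{Largo} − q_{Kora} = 0, so q_{Largo} = 64.9 − 0.5q_{Kora}.
For Kora: ∂π/∂q_{Kora} = 119.8 − 5q_{Kora} − q_{Largo} = 0 ⇒ q_{Kora} = 23.96 − 0.2q_{Largo}.
Plugging q_{Kora} into Largo's best response: q_{Largo} = 64.9 − 0.5(23.96 − 0.2q_{Largo}) ⇒ 0.9q_{Largo} = 52.92, so q_{Largo} = 58.8.
Then q_{Kora} = 23.96 − 0.2·58.8 = 12.2.

58.8, 12.2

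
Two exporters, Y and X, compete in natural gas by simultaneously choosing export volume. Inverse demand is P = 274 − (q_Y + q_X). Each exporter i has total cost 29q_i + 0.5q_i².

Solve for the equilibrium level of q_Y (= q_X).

Exporter Y's profit: π = q_Y(274 − (q_Y + q_X)) − 29q_Y − 0.5q_Y².
∂π/∂q_Y = 245 − 3q_Y − q_X = 0, so q_Y = 245/3 − (1/3)q_X.
By symmetry q_X = q_Y; substituting into the reaction function, (4/3)q_Y = 245/3 and q_Y = 61.25.

61.25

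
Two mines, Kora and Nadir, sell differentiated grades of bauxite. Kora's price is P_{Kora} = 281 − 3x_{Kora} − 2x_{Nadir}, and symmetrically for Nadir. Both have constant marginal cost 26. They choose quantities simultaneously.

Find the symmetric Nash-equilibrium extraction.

31.875

Mine Kora's profit: π = x_{Kora}(281 − 3x_{Kora} − 2x_{Nadir}) − 26x_{Kora}.
∂π/∂x_{Kora} = 255 − 6x_{Kora} − 2x_{Nadir} = 0 ⇒ x_{Kora} = 42.5 − (1/3)x_{Nadir}.
Setting x_{Kora} = x_{Nadir} in the reaction function: x_{Kora} = 42.5 − (1/3)x_{Kora}, so x_{Kora} = 42.5 / (4/3) = 31.875.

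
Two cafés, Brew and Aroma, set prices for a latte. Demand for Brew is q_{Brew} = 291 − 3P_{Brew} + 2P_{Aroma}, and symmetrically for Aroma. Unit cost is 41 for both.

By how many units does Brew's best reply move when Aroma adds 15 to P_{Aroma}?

Brew's profit: π = (P_{Brew} − 41)(291 − 3P_{Brew} + 2P_{Aroma}).
∂π/∂P_{Brew} = 414 − 6P_{Brew} + 2P_{Aroma} = 0 ⇒ P_{Brew} = 69 + (1/3)P_{Aroma}.
The reaction-function slope is 1/3, so a 15-unit rise in P_{Aroma} moves P_{Brew} by 1/3 × 15 = 5. Brew's best response rises — the actions are strategic complements.

5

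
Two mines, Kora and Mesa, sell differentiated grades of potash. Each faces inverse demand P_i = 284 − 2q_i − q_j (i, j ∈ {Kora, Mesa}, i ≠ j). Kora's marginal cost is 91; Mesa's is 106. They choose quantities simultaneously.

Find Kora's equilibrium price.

Mine Kora's profit: π = q_{Kora}(284 − 2q_{Kora} − q_{Mesa}) − 91q_{Kora}.
∂π/∂q_{Kora} = 193 − 4q_{Kora} − q_{Mesa} = 0 ⇒ q_{Kora} = 48.25 − 0.25q_{Mesa}.
Similarly q_{Mesa} = 44.5 − 0.25q_{Kora}.
Plugging q_{Mesa} into Kora's best response: q_{Kora} = 48.25 − 0.25(44.5 − 0.25q_{Kora}) ⇒ 0.9375q_{Kora} = 37.125, so q_{Kora} = 39.6.
Then q_{Mesa} = 44.5 − 0.25·39.6 = 34.6.
P_{Kora} = 284 − 2·39.6 − 34.6 = 170.2.

170.2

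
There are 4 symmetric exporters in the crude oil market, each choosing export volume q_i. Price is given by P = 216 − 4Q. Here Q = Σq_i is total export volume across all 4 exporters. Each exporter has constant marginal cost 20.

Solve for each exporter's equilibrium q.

9.8

A representative exporter's profit is π_i = q_i(216 − 4Q) − 20q_i, with Q = q_i + Σ_{j≠i} q_j.
First-order condition: 196 − 8q_i − 4Σ_{j≠i} q_j = 0.
In a symmetric equilibrium every exporter chooses the same q, so Σ_{j≠i} q_j = 3q. The condition becomes 196 − 20q = 0, giving q = 196/20 = 9.8.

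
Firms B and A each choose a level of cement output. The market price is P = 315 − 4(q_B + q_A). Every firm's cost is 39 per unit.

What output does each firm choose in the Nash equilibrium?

23

Firm B's profit: π = q_B(315 − 4(q_B + q_A)) − 39q_B.
∂π/∂q_B = 276 − 8q_B − 4q_A = 0, so q_B = 34.5 − 0.5q_A.
By symmetry q_A = q_B; substituting into the reaction function, 1.5q_B = 34.5 and q_B = 23.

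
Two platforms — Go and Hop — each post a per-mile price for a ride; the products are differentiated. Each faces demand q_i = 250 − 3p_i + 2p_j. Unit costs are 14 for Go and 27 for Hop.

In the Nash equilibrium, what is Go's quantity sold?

184.3125

Go's profit: π = (p_{Go} − 14)(250 − 3p_{Go} + 2p_{Hop}).
∂π/∂p_{Go} = 292 − 6p_{Go} + 2p_{Hop} = 0 ⇒ p_{Go} = 146/3 + (1/3)p_{Hop}.
Similarly p_{Hop} = 331/6 + (1/3)p_{Go}.
Solving the two reaction functions simultaneously: (1 − (1/3)(1/3))p_{Go} = 146/3 + (1/3)·(331/6), so (8/9)p_{Go} = 1207/18 and p_{Go} = 75.4375.
Then p_{Hop} = 331/6 + (1/3)·75.4375 = 80.3125.
q_{Go} = 250 − 3·75.4375 + 2·80.3125 = 184.3125.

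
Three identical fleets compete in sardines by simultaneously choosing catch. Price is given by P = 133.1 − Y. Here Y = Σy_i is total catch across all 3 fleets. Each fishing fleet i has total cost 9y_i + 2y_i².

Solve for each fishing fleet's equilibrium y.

A representative fishing fleet's profit is π_i = y_i(133.1 − Y) − 9y_i − 2y_i², with Y = y_i + Σ_{j≠i} y_j.
First-order condition: 124.1 − 6y_i − Σ_{j≠i} y_j = 0.
In a symmetric equilibrium every fishing fleet chooses the same y, so Σ_{j≠i} y_j = 2y. The condition becomes 124.1 − 8y = 0, giving y = 124.1/8 = 15.5125.

15.5125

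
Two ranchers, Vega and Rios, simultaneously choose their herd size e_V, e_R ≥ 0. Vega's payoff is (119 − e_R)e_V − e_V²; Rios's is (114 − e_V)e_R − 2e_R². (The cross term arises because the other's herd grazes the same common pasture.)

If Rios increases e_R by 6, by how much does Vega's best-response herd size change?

Expanding Vega's payoff: 119e_V − e_Re_V − e_V².
∂π/∂e_V = 119 − e_R − 2e_V = 0, so e_V = 59.5 − 0.5e_R.
The reaction-function slope is −0.5, so a 6-unit rise in e_R moves e_V by −0.5 × 6 = −3. Vega's best response falls — the actions are strategic substitutes.

-3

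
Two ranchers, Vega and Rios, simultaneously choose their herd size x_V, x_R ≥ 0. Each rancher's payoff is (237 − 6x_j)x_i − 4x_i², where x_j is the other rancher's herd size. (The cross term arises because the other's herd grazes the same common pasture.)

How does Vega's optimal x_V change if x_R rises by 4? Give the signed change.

-3

Vega's payoff is (237 − 6x_R)x_V − 4x_V².
∂π/∂x_V = 237 − 6x_R − 8x_V = 0, so x_V = 29.625 − 0.75x_R.
The reaction-function slope is −0.75, so a 4-unit rise in x_R moves x_V by −0.75 × 4 = −3. Vega's best response falls — the actions are strategic substitutes.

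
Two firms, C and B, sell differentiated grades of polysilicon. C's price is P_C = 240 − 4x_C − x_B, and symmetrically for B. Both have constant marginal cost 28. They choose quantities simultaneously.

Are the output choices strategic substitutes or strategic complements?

Firm C's profit: π = x_C(240 − 4x_C − x_B) − 28x_C.
∂π/∂x_C = 212 − 8x_C − x_B = 0 ⇒ x_C = 26.5 − 0.125x_B.
The best-response slope dx_C/dx_B = −0.125 < 0: the reaction function is downward-sloping, so the choices are strategic substitutes.

strategic substitutes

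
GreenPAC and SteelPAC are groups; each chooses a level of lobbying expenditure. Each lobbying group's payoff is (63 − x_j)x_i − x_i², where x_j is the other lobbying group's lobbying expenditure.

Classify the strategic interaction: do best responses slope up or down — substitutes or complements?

GreenPAC's payoff is (63 − x_S)x_G − x_G².
∂π/∂x_G = 63 − x_S − 2x_G = 0, so x_G = 31.5 − 0.5x_S.
The best-response slope dx_G/dx_S = −0.5 < 0: the reaction function is downward-sloping, so the choices are strategic substitutes.

strategic substitutes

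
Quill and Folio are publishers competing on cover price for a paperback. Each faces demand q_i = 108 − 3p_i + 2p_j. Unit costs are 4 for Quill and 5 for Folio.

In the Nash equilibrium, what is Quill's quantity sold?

Quill's profit: π = (p_{Quill} − 4)(108 − 3p_{Quill} + 2p_{Folio}).
∂π/∂p_{Quill} = 120 − 6p_{Quill} + 2p_{Folio} = 0 ⇒ p_{Quill} = 20 + (1/3)p_{Folio}.
Similarly p_{Folio} = 20.5 + (1/3)p_{Quill}.
Substituting the second reaction function into the first: p_{Quill} = 20 + (1/3)(20.5 + (1/3)p_{Quill}), which gives (8/9)p_{Quill} = 161/6 ⇒ p_{Quill} = 30.1875.
Then p_{Folio} = 20.5 + (1/3)·30.1875 = 30.5625.
q_{Quill} = 108 − 3·30.1875 + 2·30.5625 = 78.5625.

78.5625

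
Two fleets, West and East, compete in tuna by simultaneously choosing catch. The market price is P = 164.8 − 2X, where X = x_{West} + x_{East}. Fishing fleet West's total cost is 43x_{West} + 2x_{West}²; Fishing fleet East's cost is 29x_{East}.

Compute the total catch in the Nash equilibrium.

Fishing fleet West's profit: π = x_{West}(164.8 − 2(x_{West} + x_{East})) − 43x_{West} − 2x_{West}².
∂π/∂x_{West} = 121.8 − 8x_{West} − 2x_{East} = 0, so x_{West} = 15.225 − 0.25x_{East}.
For East: ∂π/∂x_{East} = 135.8 − 4x_{East} − 2x_{West} = 0 ⇒ x_{East} = 33.95 − 0.5x_{West}.
Solving the two reaction functions simultaneously: (1 − (−0.25)(−0.5))x_{West} = 15.225 − 0.25·33.95, so 0.875x_{West} = 6.7375 and x_{West} = 7.7.
Then x_{East} = 33.95 − 0.5·7.7 = 30.1.
Total catch: 7.7 + 30.1 = 37.8.

37.8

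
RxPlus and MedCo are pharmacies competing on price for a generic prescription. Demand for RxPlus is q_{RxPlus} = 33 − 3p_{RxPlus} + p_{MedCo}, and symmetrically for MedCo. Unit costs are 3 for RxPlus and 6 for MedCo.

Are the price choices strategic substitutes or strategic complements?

strategic complements

RxPlus's profit: π = (p_{RxPlus} − 3)(33 − 3p_{RxPlus} + p_{MedCo}).
∂π/∂p_{RxPlus} = 42 − 6p_{RxPlus} + p_{MedCo} = 0 ⇒ p_{RxPlus} = 7 + (1/6)p_{MedCo}.
The best-response slope dp_{RxPlus}/dp_{MedCo} = 1/6 > 0: the reaction function is upward-sloping, so the choices are strategic complements.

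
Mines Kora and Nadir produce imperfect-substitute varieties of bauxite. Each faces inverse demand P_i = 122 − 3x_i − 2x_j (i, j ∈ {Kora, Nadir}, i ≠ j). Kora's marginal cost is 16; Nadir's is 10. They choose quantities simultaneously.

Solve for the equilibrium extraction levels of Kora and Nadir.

Mine Kora's profit: π = x_{Kora}(122 − 3x_{Kora} − 2x_{Nadir}) − 16x_{Kora}.
∂π/∂x_{Kora} = 106 − 6x_{Kora} − 2x_{Nadir} = 0 ⇒ x_{Kora} = 53/3 − (1/3)x_{Nadir}.
Similarly x_{Nadir} = 56/3 − (1/3)x_{Kora}.
Solving the two reaction functions simultaneously: (1 − (−1/3)(−1/3))x_{Kora} = 53/3 − (1/3)·(56/3), so (8/9)x_{Kora} = 103/9 and x_{Kora} = 12.875.
Then x_{Nadir} = 56/3 − (1/3)·12.875 = 14.375.

12.875, 14.375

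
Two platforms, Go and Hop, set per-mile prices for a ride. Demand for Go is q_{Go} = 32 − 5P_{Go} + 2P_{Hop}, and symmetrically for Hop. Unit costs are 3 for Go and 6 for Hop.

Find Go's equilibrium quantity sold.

15.9375

Go's profit: π = (P_{Go} − 3)(32 − 5P_{Go} + 2P_{Hop}).
∂π/∂P_{Go} = 47 − 10P_{Go} + 2P_{Hop} = 0 ⇒ P_{Go} = 4.7 + 0.2P_{Hop}.
Similarly P_{Hop} = 6.2 + 0.2P_{Go}.
Substituting the second reaction function into the first: P_{Go} = 4.7 + 0.2(6.2 + 0.2P_{Go}), which gives 0.96P_{Go} = 5.94 ⇒ P_{Go} = 6.1875.
Then P_{Hop} = 6.2 + 0.2·6.1875 = 7.4375.
q_{Go} = 32 − 5·6.1875 + 2·7.4375 = 15.9375.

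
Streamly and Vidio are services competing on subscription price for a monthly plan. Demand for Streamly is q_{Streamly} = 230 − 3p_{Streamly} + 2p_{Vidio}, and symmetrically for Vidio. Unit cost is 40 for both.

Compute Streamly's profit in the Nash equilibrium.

6768.75

Streamly's profit: π = (p_{Streamly} − 40)(230 − 3p_{Streamly} + 2p_{Vidio}).
∂π/∂p_{Streamly} = 350 − 6p_{Streamly} + 2p_{Vidio} = 0 ⇒ p_{Streamly} = 175/3 + (1/3)p_{Vidio}.
By symmetry p_{Vidio} = p_{Streamly}; substituting into the reaction function, (2/3)p_{Streamly} = 175/3 and p_{Streamly} = 87.5.
q_{Streamly} = 230 − 3·87.5 + 2·87.5 = 142.5.
Profit = (87.5 − 40)·142.5 = 6768.75.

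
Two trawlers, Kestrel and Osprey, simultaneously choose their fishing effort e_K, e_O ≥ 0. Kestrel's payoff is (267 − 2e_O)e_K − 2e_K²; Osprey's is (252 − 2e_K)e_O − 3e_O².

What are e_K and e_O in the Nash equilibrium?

Expanding Kestrel's payoff: 267e_K − 2e_Oe_K − 2e_K².
∂π/∂e_K = 267 − 2e_O − 4e_K = 0, so e_K = 66.75 − 0.5e_O.
Likewise for Osprey: e_O = 42 − (1/3)e_K.
Solving the two reaction functions simultaneously: (1 − (−0.5)(−1/3))e_K = 66.75 − 0.5·42, so (5/6)e_K = 45.75 and e_K = 54.9.
Then e_O = 42 − (1/3)·54.9 = 23.7.

54.9, 23.7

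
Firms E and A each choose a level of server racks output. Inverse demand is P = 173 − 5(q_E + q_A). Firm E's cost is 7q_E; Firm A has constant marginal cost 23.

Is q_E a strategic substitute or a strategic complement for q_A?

Firm E's profit: π = q_E(173 − 5(q_E + q_A)) − 7q_E.
∂π/∂q_E = 166 − 10q_E − 5q_A = 0, so q_E = 16.6 − 0.5q_A.
The best-response slope dq_E/dq_A = −0.5 < 0: the reaction function is downward-sloping, so the choices are strategic substitutes.

strategic substitutes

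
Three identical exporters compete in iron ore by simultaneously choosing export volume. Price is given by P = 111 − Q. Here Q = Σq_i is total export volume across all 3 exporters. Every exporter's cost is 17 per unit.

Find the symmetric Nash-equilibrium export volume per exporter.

23.5

A representative exporter's profit is π_i = q_i(111 − Q) − 17q_i, with Q = q_i + Σ_{j≠i} q_j.
First-order condition: 94 − 2q_i − Σ_{j≠i} q_j = 0.
With identical exporters, set every q_j = q: then 94 − 2q − 2q = 0, i.e. q = 94/4 = 23.5.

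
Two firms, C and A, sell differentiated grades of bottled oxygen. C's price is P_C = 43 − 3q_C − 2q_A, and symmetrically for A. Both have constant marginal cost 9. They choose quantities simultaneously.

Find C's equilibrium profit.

54.1875

Firm C's profit: π = q_C(43 − 3q_C − 2q_A) − 9q_C.
∂π/∂q_C = 34 − 6q_C − 2q_A = 0 ⇒ q_C = 17/3 − (1/3)q_A.
By symmetry q_A = q_C; substituting into the reaction function, (4/3)q_C = 17/3 and q_C = 4.25.
P_C = 43 − 3·4.25 − 2·4.25 = 21.75.
Profit = (21.75 − 9)·4.25 = 54.1875.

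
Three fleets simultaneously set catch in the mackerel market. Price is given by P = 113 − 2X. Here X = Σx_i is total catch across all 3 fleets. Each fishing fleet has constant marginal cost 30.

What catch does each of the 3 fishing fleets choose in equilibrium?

A representative fishing fleet's profit is π_i = x_i(113 − 2X) − 30x_i, with X = x_i + Σ_{j≠i} x_j.
First-order condition: 83 − 4x_i − 2Σ_{j≠i} x_j = 0.
Imposing symmetry (x_j = x for all j) turns Σ_{j≠i} x_j into 2x, so 83 = 8x and x = 10.375.

10.375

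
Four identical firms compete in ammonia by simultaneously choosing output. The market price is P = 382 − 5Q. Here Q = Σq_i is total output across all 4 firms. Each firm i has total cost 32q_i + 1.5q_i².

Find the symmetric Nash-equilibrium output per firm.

A representative firm's profit is π_i = q_i(382 − 5Q) − 32q_i − 1.5q_i², with Q = q_i + Σ_{j≠i} q_j.
First-order condition: 350 − 13q_i − 5Σ_{j≠i} q_j = 0.
Imposing symmetry (q_j = q for all j) turns Σ_{j≠i} q_j into 3q, so 350 = 28q and q = 12.5.

12.5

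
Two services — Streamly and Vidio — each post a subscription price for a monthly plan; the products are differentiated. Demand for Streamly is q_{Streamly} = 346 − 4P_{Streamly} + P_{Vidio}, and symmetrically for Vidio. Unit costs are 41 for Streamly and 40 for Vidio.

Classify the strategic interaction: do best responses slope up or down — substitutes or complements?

strategic complements

Streamly's profit: π = (P_{Streamly} − 41)(346 − 4P_{Streamly} + P_{Vidio}).
∂π/∂P_{Streamly} = 510 − 8P_{Streamly} + P_{Vidio} = 0 ⇒ P_{Streamly} = 63.75 + 0.125P_{Vidio}.
The best-response slope dP_{Streamly}/dP_{Vidio} = 0.125 > 0: the reaction function is upward-sloping, so the choices are strategic complements.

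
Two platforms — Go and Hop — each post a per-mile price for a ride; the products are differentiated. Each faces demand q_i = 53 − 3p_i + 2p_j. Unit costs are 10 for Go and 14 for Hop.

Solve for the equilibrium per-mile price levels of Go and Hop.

Go's profit: π = (p_{Go} − 10)(53 − 3p_{Go} + 2p_{Hop}).
∂π/∂p_{Go} = 83 − 6p_{Go} + 2p_{Hop} = 0 ⇒ p_{Go} = 83/6 + (1/3)p_{Hop}.
Similarly p_{Hop} = 95/6 + (1/3)p_{Go}.
Substituting the second reaction function into the first: p_{Go} = 83/6 + (1/3)(95/6 + (1/3)p_{Go}), which gives (8/9)p_{Go} = 172/9 ⇒ p_{Go} = 21.5.
Then p_{Hop} = 95/6 + (1/3)·21.5 = 23.

21.5, 23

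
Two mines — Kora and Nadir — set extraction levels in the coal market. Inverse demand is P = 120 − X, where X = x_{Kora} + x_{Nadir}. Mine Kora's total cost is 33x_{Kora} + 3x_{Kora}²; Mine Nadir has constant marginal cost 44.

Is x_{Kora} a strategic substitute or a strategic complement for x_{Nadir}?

Mine Kora's profit: π = x_{Kora}(120 − (x_{Kora} + x_{Nadir})) − 33x_{Kora} − 3x_{Kora}².
∂π/∂x_{Kora} = 87 − 8x_{Kora} − x_{Nadir} = 0, so x_{Kora} = 10.875 − 0.125x_{Nadir}.
The best-response slope dx_{Kora}/dx_{Nadir} = −0.125 < 0: the reaction function is downward-sloping, so the choices are strategic substitutes.

strategic substitutes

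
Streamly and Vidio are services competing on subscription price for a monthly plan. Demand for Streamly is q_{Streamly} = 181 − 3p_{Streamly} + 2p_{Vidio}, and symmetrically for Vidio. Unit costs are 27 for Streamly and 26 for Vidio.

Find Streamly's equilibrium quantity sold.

Streamly's profit: π = (p_{Streamly} − 27)(181 − 3p_{Streamly} + 2p_{Vidio}).
∂π/∂p_{Streamly} = 262 − 6p_{Streamly} + 2p_{Vidio} = 0 ⇒ p_{Streamly} = 131/3 + (1/3)p_{Vidio}.
Similarly p_{Vidio} = 259/6 + (1/3)p_{Streamly}.
Solving the two reaction functions simultaneously: (1 − (1/3)(1/3))p_{Streamly} = 131/3 + (1/3)·(259/6), so (8/9)p_{Streamly} = 1045/18 and p_{Streamly} = 65.3125.
Then p_{Vidio} = 259/6 + (1/3)·65.3125 = 64.9375.
q_{Streamly} = 181 − 3·65.3125 + 2·64.9375 = 114.9375.

114.9375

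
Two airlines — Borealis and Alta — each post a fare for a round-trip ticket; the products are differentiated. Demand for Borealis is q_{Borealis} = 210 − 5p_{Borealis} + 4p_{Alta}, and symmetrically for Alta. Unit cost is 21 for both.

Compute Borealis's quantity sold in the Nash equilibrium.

157.5

Borealis's profit: π = (p_{Borealis} − 21)(210 − 5p_{Borealis} + 4p_{Alta}).
∂π/∂p_{Borealis} = 315 − 10p_{Borealis} + 4p_{Alta} = 0 ⇒ p_{Borealis} = 31.5 + 0.4p_{Alta}.
By symmetry p_{Alta} = p_{Borealis}; substituting into the reaction function, 0.6p_{Borealis} = 31.5 and p_{Borealis} = 52.5.
q_{Borealis} = 210 − 5·52.5 + 4·52.5 = 157.5.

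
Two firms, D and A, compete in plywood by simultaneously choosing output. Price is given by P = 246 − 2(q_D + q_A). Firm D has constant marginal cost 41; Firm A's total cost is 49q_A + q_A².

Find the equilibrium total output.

Firm D's profit: π = q_D(246 − 2(q_D + q_A)) − 41q_D.
∂π/∂q_D = 205 − 4q_D − 2q_A = 0, so q_D = 51.25 − 0.5q_A.
For A: ∂π/∂q_A = 197 − 6q_A − 2q_D = 0 ⇒ q_A = 197/6 − (1/3)q_D.
Solving the two reaction functions simultaneously: (1 − (−0.5)(−1/3))q_D = 51.25 − 0.5·(197/6), so (5/6)q_D = 209/6 and q_D = 41.8.
Then q_A = 197/6 − (1/3)·41.8 = 18.9.
Total output: 41.8 + 18.9 = 60.7.

60.7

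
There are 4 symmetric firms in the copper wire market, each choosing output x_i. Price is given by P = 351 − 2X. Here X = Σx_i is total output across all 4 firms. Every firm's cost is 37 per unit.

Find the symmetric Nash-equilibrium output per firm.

A representative firm's profit is π_i = x_i(351 − 2X) − 37x_i, with X = x_i + Σ_{j≠i} x_j.
First-order condition: 314 − 4x_i − 2Σ_{j≠i} x_j = 0.
In a symmetric equilibrium every firm chooses the same x, so Σ_{j≠i} x_j = 3x. The condition becomes 314 − 10x = 0, giving x = 314/10 = 31.4.

31.4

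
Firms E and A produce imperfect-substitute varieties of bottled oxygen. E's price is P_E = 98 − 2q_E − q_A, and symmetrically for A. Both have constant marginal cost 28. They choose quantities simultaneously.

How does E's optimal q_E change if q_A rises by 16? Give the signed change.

Firm E's profit: π = q_E(98 − 2q_E − q_A) − 28q_E.
∂π/∂q_E = 70 − 4q_E − q_A = 0 ⇒ q_E = 17.5 − 0.25q_A.
The reaction-function slope is −0.25, so a 16-unit rise in q_A moves q_E by −0.25 × 16 = −4. E's best response falls — the actions are strategic substitutes.

-4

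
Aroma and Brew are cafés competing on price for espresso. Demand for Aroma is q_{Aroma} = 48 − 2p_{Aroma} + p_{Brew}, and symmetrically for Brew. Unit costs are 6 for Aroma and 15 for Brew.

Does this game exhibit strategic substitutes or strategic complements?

Aroma's profit: π = (p_{Aroma} − 6)(48 − 2p_{Aroma} + p_{Brew}).
∂π/∂p_{Aroma} = 60 − 4p_{Aroma} + p_{Brew} = 0 ⇒ p_{Aroma} = 15 + 0.25p_{Brew}.
The best-response slope dp_{Aroma}/dp_{Brew} = 0.25 > 0: the reaction function is upward-sloping, so the choices are strategic complements.

strategic complements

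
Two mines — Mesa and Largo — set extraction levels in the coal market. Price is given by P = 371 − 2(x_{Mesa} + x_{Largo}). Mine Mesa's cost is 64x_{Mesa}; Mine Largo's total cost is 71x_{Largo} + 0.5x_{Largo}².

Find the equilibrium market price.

Mine Mesa's profit: π = x_{Mesa}(371 − 2(x_{Mesa} + x_{Largo})) − 64x_{Mesa}.
∂π/∂x_{Mesa} = 307 − 4x_{Mesa} − 2x_{Largo} = 0, so x_{Mesa} = 76.75 − 0.5x_{Largo}.
For Largo: ∂π/∂x_{Largo} = 300 − 5x_{Largo} − 2x_{Mesa} = 0 ⇒ x_{Largo} = 60 − 0.4x_{Mesa}.
Solving the two reaction functions simultaneously: (1 − (−0.5)(−0.4))x_{Mesa} = 76.75 − 0.5·60, so 0.8x_{Mesa} = 46.75 and x_{Mesa} = 58.4375.
Then x_{Largo} = 60 − 0.4·58.4375 = 36.625.
Equilibrium price: P = 371 − 2·95.0625 = 180.875.

180.875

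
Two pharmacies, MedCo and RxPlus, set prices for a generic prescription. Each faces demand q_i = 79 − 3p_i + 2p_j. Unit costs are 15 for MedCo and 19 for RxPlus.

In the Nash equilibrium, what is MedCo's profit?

841.6875

MedCo's profit: π = (p_{MedCo} − 15)(79 − 3p_{MedCo} + 2p_{RxPlus}).
∂π/∂p_{MedCo} = 124 − 6p_{MedCo} + 2p_{RxPlus} = 0 ⇒ p_{MedCo} = 62/3 + (1/3)p_{RxPlus}.
Similarly p_{RxPlus} = 68/3 + (1/3)p_{MedCo}.
Substituting the second reaction function into the first: p_{MedCo} = 62/3 + (1/3)(68/3 + (1/3)p_{MedCo}), which gives (8/9)p_{MedCo} = 254/9 ⇒ p_{MedCo} = 31.75.
Then p_{RxPlus} = 68/3 + (1/3)·31.75 = 33.25.
q_{MedCo} = 79 − 3·31.75 + 2·33.25 = 50.25.
Profit = (31.75 − 15)·50.25 = 841.6875.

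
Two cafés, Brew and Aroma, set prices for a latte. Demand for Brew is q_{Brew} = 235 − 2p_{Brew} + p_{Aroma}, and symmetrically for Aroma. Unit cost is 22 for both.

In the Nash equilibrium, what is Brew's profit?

10082

Brew's profit: π = (p_{Brew} − 22)(235 − 2p_{Brew} + p_{Aroma}).
∂π/∂p_{Brew} = 279 − 4p_{Brew} + p_{Aroma} = 0 ⇒ p_{Brew} = 69.75 + 0.25p_{Aroma}.
By symmetry p_{Aroma} = p_{Brew}; substituting into the reaction function, 0.75p_{Brew} = 69.75 and p_{Brew} = 93.
q_{Brew} = 235 − 2·93 + 93 = 142.
Profit = (93 − 22)·142 = 10082.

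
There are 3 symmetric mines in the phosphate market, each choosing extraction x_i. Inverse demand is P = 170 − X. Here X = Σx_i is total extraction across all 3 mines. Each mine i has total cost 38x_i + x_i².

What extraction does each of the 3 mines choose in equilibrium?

22

A representative mine's profit is π_i = x_i(170 − X) − 38x_i − x_i², with X = x_i + Σ_{j≠i} x_j.
First-order condition: 132 − 4x_i − Σ_{j≠i} x_j = 0.
In a symmetric equilibrium every mine chooses the same x, so Σ_{j≠i} x_j = 2x. The condition becomes 132 − 6x = 0, giving x = 132/6 = 22.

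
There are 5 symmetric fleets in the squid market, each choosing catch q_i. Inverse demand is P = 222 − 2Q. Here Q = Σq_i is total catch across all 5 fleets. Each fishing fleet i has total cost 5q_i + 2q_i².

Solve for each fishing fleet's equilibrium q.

A representative fishing fleet's profit is π_i = q_i(222 − 2Q) − 5q_i − 2q_i², with Q = q_i + Σ_{j≠i} q_j.
First-order condition: 217 − 8q_i − 2Σ_{j≠i} q_j = 0.
In a symmetric equilibrium every fishing fleet chooses the same q, so Σ_{j≠i} q_j = 4q. The condition becomes 217 − 16q = 0, giving q = 217/16 = 13.5625.

13.5625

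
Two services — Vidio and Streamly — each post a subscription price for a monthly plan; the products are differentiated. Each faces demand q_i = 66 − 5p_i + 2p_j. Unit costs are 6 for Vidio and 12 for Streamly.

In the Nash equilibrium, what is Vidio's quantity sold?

Vidio's profit: π = (p_{Vidio} − 6)(66 − 5p_{Vidio} + 2p_{Streamly}).
∂π/∂p_{Vidio} = 96 − 10p_{Vidio} + 2p_{Streamly} = 0 ⇒ p_{Vidio} = 9.6 + 0.2p_{Streamly}.
Similarly p_{Streamly} = 12.6 + 0.2p_{Vidio}.
Substituting the second reaction function into the first: p_{Vidio} = 9.6 + 0.2(12.6 + 0.2p_{Vidio}), which gives 0.96p_{Vidio} = 12.12 ⇒ p_{Vidio} = 12.625.
Then p_{Streamly} = 12.6 + 0.2·12.625 = 15.125.
q_{Vidio} = 66 − 5·12.625 + 2·15.125 = 33.125.

33.125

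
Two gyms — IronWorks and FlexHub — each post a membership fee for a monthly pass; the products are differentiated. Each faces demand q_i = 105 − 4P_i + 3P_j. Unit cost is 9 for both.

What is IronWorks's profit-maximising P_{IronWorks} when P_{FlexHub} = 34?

IronWorks's profit: π = (P_{IronWorks} − 9)(105 − 4P_{IronWorks} + 3P_{FlexHub}).
∂π/∂P_{IronWorks} = 141 − 8P_{IronWorks} + 3P_{FlexHub} = 0 ⇒ P_{IronWorks} = 17.625 + 0.375P_{FlexHub}.
At P_{FlexHub} = 34: P_{IronWorks} = 17.625 + 0.375·34 = 30.375.

30.375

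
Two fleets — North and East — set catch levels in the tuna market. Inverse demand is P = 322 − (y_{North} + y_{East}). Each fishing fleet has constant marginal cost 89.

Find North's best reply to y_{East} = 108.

Fishing fleet North's profit: π = y_{North}(322 − (y_{North} + y_{East})) − 89y_{North}.
∂π/∂y_{North} = 233 − 2y_{North} − y_{East} = 0, so y_{North} = 116.5 − 0.5y_{East}.
At y_{East} = 108: y_{North} = 116.5 − 0.5·108 = 62.5.

62.5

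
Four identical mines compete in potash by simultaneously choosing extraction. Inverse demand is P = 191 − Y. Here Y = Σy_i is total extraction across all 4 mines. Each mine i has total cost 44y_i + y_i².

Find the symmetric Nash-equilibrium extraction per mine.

A representative mine's profit is π_i = y_i(191 − Y) − 44y_i − y_i², with Y = y_i + Σ_{j≠i} y_j.
First-order condition: 147 − 4y_i − Σ_{j≠i} y_j = 0.
With identical mines, set every y_j = y: then 147 − 4y − 3y = 0, i.e. y = 147/7 = 21.

21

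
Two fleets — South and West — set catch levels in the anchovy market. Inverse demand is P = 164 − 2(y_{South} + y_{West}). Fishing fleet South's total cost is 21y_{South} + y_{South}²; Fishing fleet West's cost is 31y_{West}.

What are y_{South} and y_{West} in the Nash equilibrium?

15.3, 25.6

Fishing fleet South's profit: π = y_{South}(164 − 2(y_{South} + y_{West})) − 21y_{South} − y_{South}².
∂π/∂y_{South} = 143 − 6y_{South} − 2y_{West} = 0, so y_{South} = 143/6 − (1/3)y_{West}.
For West: ∂π/∂y_{West} = 133 − 4y_{West} − 2y_{South} = 0 ⇒ y_{West} = 33.25 − 0.5y_{South}.
Solving the two reaction functions simultaneously: (1 − (−1/3)(−0.5))y_{South} = 143/6 − (1/3)·33.25, so (5/6)y_{South} = 12.75 and y_{South} = 15.3.
Then y_{West} = 33.25 − 0.5·15.3 = 25.6.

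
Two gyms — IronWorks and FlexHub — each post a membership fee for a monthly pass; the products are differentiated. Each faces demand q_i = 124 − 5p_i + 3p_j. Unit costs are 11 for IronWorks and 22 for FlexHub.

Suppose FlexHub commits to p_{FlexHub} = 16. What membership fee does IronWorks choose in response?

IronWorks's profit: π = (p_{IronWorks} − 11)(124 − 5p_{IronWorks} + 3p_{FlexHub}).
∂π/∂p_{IronWorks} = 179 − 10p_{IronWorks} + 3p_{FlexHub} = 0 ⇒ p_{IronWorks} = 17.9 + 0.3p_{FlexHub}.
At p_{FlexHub} = 16: p_{IronWorks} = 17.9 + 0.3·16 = 22.7.

22.7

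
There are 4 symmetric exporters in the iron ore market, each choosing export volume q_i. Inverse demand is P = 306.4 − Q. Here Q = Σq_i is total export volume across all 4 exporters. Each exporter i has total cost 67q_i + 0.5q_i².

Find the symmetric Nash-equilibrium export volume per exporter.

39.9

A representative exporter's profit is π_i = q_i(306.4 − Q) − 67q_i − 0.5q_i², with Q = q_i + Σ_{j≠i} q_j.
First-order condition: 239.4 − 3q_i − Σ_{j≠i} q_j = 0.
With identical exporters, set every q_j = q: then 239.4 − 3q − 3q = 0, i.e. q = 239.4/6 = 39.9.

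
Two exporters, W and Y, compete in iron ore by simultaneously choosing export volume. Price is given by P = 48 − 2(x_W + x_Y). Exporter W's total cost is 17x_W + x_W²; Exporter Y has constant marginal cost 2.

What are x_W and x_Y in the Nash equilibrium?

1.6, 10.7

Exporter W's profit: π = x_W(48 − 2(x_W + x_Y)) − 17x_W − x_W².
∂π/∂x_W = 31 − 6x_W − 2x_Y = 0, so x_W = 31/6 − (1/3)x_Y.
For Y: ∂π/∂x_Y = 46 − 4x_Y − 2x_W = 0 ⇒ x_Y = 11.5 − 0.5x_W.
Substituting the second reaction function into the first: x_W = 31/6 − (1/3)(11.5 − 0.5x_W), which gives (5/6)x_W = 4/3 ⇒ x_W = 1.6.
Then x_Y = 11.5 − 0.5·1.6 = 10.7.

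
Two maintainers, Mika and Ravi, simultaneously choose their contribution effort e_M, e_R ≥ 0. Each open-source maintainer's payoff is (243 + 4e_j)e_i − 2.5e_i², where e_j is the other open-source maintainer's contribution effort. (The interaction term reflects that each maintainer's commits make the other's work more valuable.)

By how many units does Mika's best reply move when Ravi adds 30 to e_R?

24

Mika's payoff is (243 + 4e_R)e_M − 2.5e_M².
∂π/∂e_M = 243 + 4e_R − 5e_M = 0, so e_M = 48.6 + 0.8e_R.
The reaction-function slope is 0.8, so a 30-unit rise in e_R moves e_M by 0.8 × 30 = 24. Mika's best response rises — the actions are strategic complements.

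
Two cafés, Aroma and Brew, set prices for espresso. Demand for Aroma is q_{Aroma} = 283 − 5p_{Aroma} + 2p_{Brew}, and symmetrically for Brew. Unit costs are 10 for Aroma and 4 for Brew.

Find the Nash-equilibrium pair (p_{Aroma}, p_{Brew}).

Aroma's profit: π = (p_{Aroma} − 10)(283 − 5p_{Aroma} + 2p_{Brew}).
∂π/∂p_{Aroma} = 333 − 10p_{Aroma} + 2p_{Brew} = 0 ⇒ p_{Aroma} = 33.3 + 0.2p_{Brew}.
Similarly p_{Brew} = 30.3 + 0.2p_{Aroma}.
Substituting the second reaction function into the first: p_{Aroma} = 33.3 + 0.2(30.3 + 0.2p_{Aroma}), which gives 0.96p_{Aroma} = 39.36 ⇒ p_{Aroma} = 41.
Then p_{Brew} = 30.3 + 0.2·41 = 38.5.

41, 38.5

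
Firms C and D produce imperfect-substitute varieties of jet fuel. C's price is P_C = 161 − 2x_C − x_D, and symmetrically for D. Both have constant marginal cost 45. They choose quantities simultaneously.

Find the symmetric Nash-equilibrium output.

Firm C's profit: π = x_C(161 − 2x_C − x_D) − 45x_C.
∂π/∂x_C = 116 − 4x_C − x_D = 0 ⇒ x_C = 29 − 0.25x_D.
Setting x_C = x_D in the reaction function: x_C = 29 − 0.25x_C, so x_C = 29 / 1.25 = 23.2.

23.2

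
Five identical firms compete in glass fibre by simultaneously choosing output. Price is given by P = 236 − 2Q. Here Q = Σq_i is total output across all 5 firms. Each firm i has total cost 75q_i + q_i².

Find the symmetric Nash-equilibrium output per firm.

A representative firm's profit is π_i = q_i(236 − 2Q) − 75q_i − q_i², with Q = q_i + Σ_{j≠i} q_j.
First-order condition: 161 − 6q_i − 2Σ_{j≠i} q_j = 0.
In a symmetric equilibrium every firm chooses the same q, so Σ_{j≠i} q_j = 4q. The condition becomes 161 − 14q = 0, giving q = 161/14 = 11.5.

11.5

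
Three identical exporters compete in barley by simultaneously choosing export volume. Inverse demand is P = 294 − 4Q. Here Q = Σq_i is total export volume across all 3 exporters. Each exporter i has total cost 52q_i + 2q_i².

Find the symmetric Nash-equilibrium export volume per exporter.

12.1

A representative exporter's profit is π_i = q_i(294 − 4Q) − 52q_i − 2q_i², with Q = q_i + Σ_{j≠i} q_j.
First-order condition: 242 − 12q_i − 4Σ_{j≠i} q_j = 0.
With identical exporters, set every q_j = q: then 242 − 12q − 8q = 0, i.e. q = 242/20 = 12.1.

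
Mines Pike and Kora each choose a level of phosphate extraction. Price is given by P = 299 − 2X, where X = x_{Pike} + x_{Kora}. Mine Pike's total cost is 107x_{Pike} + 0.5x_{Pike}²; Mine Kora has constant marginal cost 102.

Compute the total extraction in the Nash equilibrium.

60.9375

Mine Pike's profit: π = x_{Pike}(299 − 2(x_{Pike} + x_{Kora})) − 107x_{Pike} − 0.5x_{Pike}².
∂π/∂x_{Pike} = 192 − 5x_{Pike} − 2x_{Kora} = 0, so x_{Pike} = 38.4 − 0.4x_{Kora}.
For Kora: ∂π/∂x_{Kora} = 197 − 4x_{Kora} − 2x_{Pike} = 0 ⇒ x_{Kora} = 49.25 − 0.5x_{Pike}.
Solving the two reaction functions simultaneously: (1 − (−0.4)(−0.5))x_{Pike} = 38.4 − 0.4·49.25, so 0.8x_{Pike} = 18.7 and x_{Pike} = 23.375.
Then x_{Kora} = 49.25 − 0.5·23.375 = 37.5625.
Total extraction: 23.375 + 37.5625 = 60.9375.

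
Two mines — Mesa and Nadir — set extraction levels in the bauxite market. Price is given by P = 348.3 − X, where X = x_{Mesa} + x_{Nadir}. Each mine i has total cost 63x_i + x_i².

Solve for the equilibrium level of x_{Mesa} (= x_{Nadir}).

Mine Mesa's profit: π = x_{Mesa}(348.3 − (x_{Mesa} + x_{Nadir})) − 63x_{Mesa} − x_{Mesa}².
∂π/∂x_{Mesa} = 285.3 − 4x_{Mesa} − x_{Nadir} = 0, so x_{Mesa} = 71.325 − 0.25x_{Nadir}.
Setting x_{Mesa} = x_{Nadir} in the reaction function: x_{Mesa} = 71.325 − 0.25x_{Mesa}, so x_{Mesa} = 71.325 / 1.25 = 57.06.

57.06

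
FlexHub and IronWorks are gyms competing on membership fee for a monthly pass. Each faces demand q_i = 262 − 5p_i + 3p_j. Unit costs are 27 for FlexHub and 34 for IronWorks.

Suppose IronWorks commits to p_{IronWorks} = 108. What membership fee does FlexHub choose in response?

72.1

FlexHub's profit: π = (p_{FlexHub} − 27)(262 − 5p_{FlexHub} + 3p_{IronWorks}).
∂π/∂p_{FlexHub} = 397 − 10p_{FlexHub} + 3p_{IronWorks} = 0 ⇒ p_{FlexHub} = 39.7 + 0.3p_{IronWorks}.
At p_{IronWorks} = 108: p_{FlexHub} = 39.7 + 0.3·108 = 72.1.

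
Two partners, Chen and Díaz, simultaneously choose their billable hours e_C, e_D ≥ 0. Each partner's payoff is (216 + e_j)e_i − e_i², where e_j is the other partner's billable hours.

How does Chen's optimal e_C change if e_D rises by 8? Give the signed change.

4

Chen's payoff is (216 + e_D)e_C − e_C².
∂π/∂e_C = 216 + e_D − 2e_C = 0, so e_C = 108 + 0.5e_D.
The reaction-function slope is 0.5, so an 8-unit rise in e_D moves e_C by 0.5 × 8 = 4. Chen's best response rises — the actions are strategic complements.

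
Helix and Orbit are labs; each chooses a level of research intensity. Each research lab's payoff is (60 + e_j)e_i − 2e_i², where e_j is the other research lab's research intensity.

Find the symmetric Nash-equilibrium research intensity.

Helix's payoff is (60 + e_O)e_H − 2e_H².
∂π/∂e_H = 60 + e_O − 4e_H = 0, so e_H = 15 + 0.25e_O.
By symmetry e_O = e_H; substituting into the reaction function, 0.75e_H = 15 and e_H = 20.

20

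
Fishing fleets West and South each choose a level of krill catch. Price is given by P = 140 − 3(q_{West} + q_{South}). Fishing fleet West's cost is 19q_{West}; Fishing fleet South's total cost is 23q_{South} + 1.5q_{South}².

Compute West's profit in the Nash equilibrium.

806.88

Fishing fleet West's profit: π = q_{West}(140 − 3(q_{West} + q_{South})) − 19q_{West}.
∂π/∂q_{West} = 121 − 6q_{West} − 3q_{South} = 0, so q_{West} = 121/6 − 0.5q_{South}.
For South: ∂π/∂q_{South} = 117 − 9q_{South} − 3q_{West} = 0 ⇒ q_{South} = 13 − (1/3)q_{West}.
Plugging q_{South} into West's best response: q_{West} = 121/6 − 0.5(13 − (1/3)q_{West}) ⇒ (5/6)q_{West} = 41/3, so q_{West} = 16.4.
Then q_{South} = 13 − (1/3)·16.4 = 113/15.
Price P = 140 − 3·(359/15) = 68.2.
West's profit: (68.2 − 19)·16.4 = 806.88.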